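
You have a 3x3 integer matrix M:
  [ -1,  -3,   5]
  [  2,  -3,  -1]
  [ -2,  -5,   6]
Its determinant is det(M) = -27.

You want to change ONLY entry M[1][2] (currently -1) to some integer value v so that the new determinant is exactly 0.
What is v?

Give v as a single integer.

det is linear in entry M[1][2]: det = old_det + (v - -1) * C_12
Cofactor C_12 = 1
Want det = 0: -27 + (v - -1) * 1 = 0
  (v - -1) = 27 / 1 = 27
  v = -1 + (27) = 26

Answer: 26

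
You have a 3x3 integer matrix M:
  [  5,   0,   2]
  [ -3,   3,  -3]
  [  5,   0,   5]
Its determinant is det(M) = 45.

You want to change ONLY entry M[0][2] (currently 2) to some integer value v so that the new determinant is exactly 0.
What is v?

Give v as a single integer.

det is linear in entry M[0][2]: det = old_det + (v - 2) * C_02
Cofactor C_02 = -15
Want det = 0: 45 + (v - 2) * -15 = 0
  (v - 2) = -45 / -15 = 3
  v = 2 + (3) = 5

Answer: 5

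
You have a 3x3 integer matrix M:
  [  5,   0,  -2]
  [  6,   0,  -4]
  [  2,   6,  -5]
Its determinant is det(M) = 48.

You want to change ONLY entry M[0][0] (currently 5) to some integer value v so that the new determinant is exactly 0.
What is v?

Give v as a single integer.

det is linear in entry M[0][0]: det = old_det + (v - 5) * C_00
Cofactor C_00 = 24
Want det = 0: 48 + (v - 5) * 24 = 0
  (v - 5) = -48 / 24 = -2
  v = 5 + (-2) = 3

Answer: 3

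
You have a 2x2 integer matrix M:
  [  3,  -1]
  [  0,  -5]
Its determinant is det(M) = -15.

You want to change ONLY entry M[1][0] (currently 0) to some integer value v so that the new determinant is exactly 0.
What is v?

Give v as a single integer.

Answer: 15

Derivation:
det is linear in entry M[1][0]: det = old_det + (v - 0) * C_10
Cofactor C_10 = 1
Want det = 0: -15 + (v - 0) * 1 = 0
  (v - 0) = 15 / 1 = 15
  v = 0 + (15) = 15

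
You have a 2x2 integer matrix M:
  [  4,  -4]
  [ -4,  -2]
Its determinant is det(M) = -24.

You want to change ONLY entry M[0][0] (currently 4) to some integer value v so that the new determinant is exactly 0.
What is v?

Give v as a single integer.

det is linear in entry M[0][0]: det = old_det + (v - 4) * C_00
Cofactor C_00 = -2
Want det = 0: -24 + (v - 4) * -2 = 0
  (v - 4) = 24 / -2 = -12
  v = 4 + (-12) = -8

Answer: -8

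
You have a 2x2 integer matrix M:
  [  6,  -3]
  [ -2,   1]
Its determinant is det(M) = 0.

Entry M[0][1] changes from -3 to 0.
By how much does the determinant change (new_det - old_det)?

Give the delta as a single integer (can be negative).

Cofactor C_01 = 2
Entry delta = 0 - -3 = 3
Det delta = entry_delta * cofactor = 3 * 2 = 6

Answer: 6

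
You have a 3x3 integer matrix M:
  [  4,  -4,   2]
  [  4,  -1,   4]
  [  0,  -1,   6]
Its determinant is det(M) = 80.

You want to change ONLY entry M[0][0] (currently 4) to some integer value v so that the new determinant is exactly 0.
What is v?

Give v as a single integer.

Answer: 44

Derivation:
det is linear in entry M[0][0]: det = old_det + (v - 4) * C_00
Cofactor C_00 = -2
Want det = 0: 80 + (v - 4) * -2 = 0
  (v - 4) = -80 / -2 = 40
  v = 4 + (40) = 44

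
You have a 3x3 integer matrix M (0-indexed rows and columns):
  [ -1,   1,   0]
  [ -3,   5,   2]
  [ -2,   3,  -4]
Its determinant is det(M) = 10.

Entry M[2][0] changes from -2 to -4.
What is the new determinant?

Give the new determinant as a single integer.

det is linear in row 2: changing M[2][0] by delta changes det by delta * cofactor(2,0).
Cofactor C_20 = (-1)^(2+0) * minor(2,0) = 2
Entry delta = -4 - -2 = -2
Det delta = -2 * 2 = -4
New det = 10 + -4 = 6

Answer: 6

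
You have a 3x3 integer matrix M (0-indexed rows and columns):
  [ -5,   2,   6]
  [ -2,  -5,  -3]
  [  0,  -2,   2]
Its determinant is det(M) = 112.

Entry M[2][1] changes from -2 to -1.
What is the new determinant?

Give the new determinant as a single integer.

Answer: 85

Derivation:
det is linear in row 2: changing M[2][1] by delta changes det by delta * cofactor(2,1).
Cofactor C_21 = (-1)^(2+1) * minor(2,1) = -27
Entry delta = -1 - -2 = 1
Det delta = 1 * -27 = -27
New det = 112 + -27 = 85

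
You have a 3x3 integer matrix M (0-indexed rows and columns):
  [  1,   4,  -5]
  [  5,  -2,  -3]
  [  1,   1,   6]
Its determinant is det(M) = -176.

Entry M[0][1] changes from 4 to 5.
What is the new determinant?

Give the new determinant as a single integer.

det is linear in row 0: changing M[0][1] by delta changes det by delta * cofactor(0,1).
Cofactor C_01 = (-1)^(0+1) * minor(0,1) = -33
Entry delta = 5 - 4 = 1
Det delta = 1 * -33 = -33
New det = -176 + -33 = -209

Answer: -209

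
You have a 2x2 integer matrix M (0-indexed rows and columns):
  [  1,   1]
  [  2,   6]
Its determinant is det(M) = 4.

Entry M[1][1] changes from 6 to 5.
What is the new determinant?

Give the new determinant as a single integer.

Answer: 3

Derivation:
det is linear in row 1: changing M[1][1] by delta changes det by delta * cofactor(1,1).
Cofactor C_11 = (-1)^(1+1) * minor(1,1) = 1
Entry delta = 5 - 6 = -1
Det delta = -1 * 1 = -1
New det = 4 + -1 = 3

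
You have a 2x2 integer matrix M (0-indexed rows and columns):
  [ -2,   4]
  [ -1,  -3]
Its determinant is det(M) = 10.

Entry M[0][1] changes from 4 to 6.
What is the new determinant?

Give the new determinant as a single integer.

det is linear in row 0: changing M[0][1] by delta changes det by delta * cofactor(0,1).
Cofactor C_01 = (-1)^(0+1) * minor(0,1) = 1
Entry delta = 6 - 4 = 2
Det delta = 2 * 1 = 2
New det = 10 + 2 = 12

Answer: 12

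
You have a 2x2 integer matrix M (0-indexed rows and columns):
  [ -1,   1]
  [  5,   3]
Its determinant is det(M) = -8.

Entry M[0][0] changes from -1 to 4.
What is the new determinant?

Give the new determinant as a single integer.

det is linear in row 0: changing M[0][0] by delta changes det by delta * cofactor(0,0).
Cofactor C_00 = (-1)^(0+0) * minor(0,0) = 3
Entry delta = 4 - -1 = 5
Det delta = 5 * 3 = 15
New det = -8 + 15 = 7

Answer: 7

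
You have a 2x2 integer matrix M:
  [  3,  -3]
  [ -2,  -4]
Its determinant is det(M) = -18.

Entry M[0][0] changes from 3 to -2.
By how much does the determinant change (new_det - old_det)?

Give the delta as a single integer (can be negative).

Cofactor C_00 = -4
Entry delta = -2 - 3 = -5
Det delta = entry_delta * cofactor = -5 * -4 = 20

Answer: 20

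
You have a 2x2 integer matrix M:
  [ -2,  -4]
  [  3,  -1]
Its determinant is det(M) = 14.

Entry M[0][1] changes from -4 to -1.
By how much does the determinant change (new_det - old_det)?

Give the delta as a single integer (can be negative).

Answer: -9

Derivation:
Cofactor C_01 = -3
Entry delta = -1 - -4 = 3
Det delta = entry_delta * cofactor = 3 * -3 = -9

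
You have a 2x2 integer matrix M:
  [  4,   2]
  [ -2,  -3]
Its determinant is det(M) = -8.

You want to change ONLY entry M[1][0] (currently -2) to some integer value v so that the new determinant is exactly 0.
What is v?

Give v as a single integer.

Answer: -6

Derivation:
det is linear in entry M[1][0]: det = old_det + (v - -2) * C_10
Cofactor C_10 = -2
Want det = 0: -8 + (v - -2) * -2 = 0
  (v - -2) = 8 / -2 = -4
  v = -2 + (-4) = -6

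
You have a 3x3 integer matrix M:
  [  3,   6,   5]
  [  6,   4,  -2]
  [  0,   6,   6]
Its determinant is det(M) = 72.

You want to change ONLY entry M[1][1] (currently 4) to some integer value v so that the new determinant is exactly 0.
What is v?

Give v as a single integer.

Answer: 0

Derivation:
det is linear in entry M[1][1]: det = old_det + (v - 4) * C_11
Cofactor C_11 = 18
Want det = 0: 72 + (v - 4) * 18 = 0
  (v - 4) = -72 / 18 = -4
  v = 4 + (-4) = 0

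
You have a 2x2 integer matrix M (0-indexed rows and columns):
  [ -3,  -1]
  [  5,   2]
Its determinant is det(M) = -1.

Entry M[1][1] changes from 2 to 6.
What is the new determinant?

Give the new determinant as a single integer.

det is linear in row 1: changing M[1][1] by delta changes det by delta * cofactor(1,1).
Cofactor C_11 = (-1)^(1+1) * minor(1,1) = -3
Entry delta = 6 - 2 = 4
Det delta = 4 * -3 = -12
New det = -1 + -12 = -13

Answer: -13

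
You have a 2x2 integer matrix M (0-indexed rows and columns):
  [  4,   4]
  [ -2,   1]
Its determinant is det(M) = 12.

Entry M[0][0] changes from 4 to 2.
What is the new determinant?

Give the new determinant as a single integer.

Answer: 10

Derivation:
det is linear in row 0: changing M[0][0] by delta changes det by delta * cofactor(0,0).
Cofactor C_00 = (-1)^(0+0) * minor(0,0) = 1
Entry delta = 2 - 4 = -2
Det delta = -2 * 1 = -2
New det = 12 + -2 = 10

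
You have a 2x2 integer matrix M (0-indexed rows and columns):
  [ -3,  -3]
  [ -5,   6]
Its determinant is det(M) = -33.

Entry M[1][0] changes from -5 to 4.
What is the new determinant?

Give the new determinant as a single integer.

det is linear in row 1: changing M[1][0] by delta changes det by delta * cofactor(1,0).
Cofactor C_10 = (-1)^(1+0) * minor(1,0) = 3
Entry delta = 4 - -5 = 9
Det delta = 9 * 3 = 27
New det = -33 + 27 = -6

Answer: -6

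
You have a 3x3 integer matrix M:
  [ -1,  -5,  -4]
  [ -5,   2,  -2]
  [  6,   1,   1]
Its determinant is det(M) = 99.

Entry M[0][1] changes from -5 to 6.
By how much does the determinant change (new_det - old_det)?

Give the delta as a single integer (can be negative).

Answer: -77

Derivation:
Cofactor C_01 = -7
Entry delta = 6 - -5 = 11
Det delta = entry_delta * cofactor = 11 * -7 = -77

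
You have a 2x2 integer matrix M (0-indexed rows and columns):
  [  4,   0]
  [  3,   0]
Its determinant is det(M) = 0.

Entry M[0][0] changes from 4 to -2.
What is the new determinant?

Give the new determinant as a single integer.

det is linear in row 0: changing M[0][0] by delta changes det by delta * cofactor(0,0).
Cofactor C_00 = (-1)^(0+0) * minor(0,0) = 0
Entry delta = -2 - 4 = -6
Det delta = -6 * 0 = 0
New det = 0 + 0 = 0

Answer: 0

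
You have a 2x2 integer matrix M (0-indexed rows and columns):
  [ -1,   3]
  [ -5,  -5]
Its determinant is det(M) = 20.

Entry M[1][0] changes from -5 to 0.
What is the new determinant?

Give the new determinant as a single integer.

Answer: 5

Derivation:
det is linear in row 1: changing M[1][0] by delta changes det by delta * cofactor(1,0).
Cofactor C_10 = (-1)^(1+0) * minor(1,0) = -3
Entry delta = 0 - -5 = 5
Det delta = 5 * -3 = -15
New det = 20 + -15 = 5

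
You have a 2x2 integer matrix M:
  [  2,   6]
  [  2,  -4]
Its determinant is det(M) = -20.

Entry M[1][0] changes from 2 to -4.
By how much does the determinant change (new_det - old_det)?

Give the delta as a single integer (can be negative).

Cofactor C_10 = -6
Entry delta = -4 - 2 = -6
Det delta = entry_delta * cofactor = -6 * -6 = 36

Answer: 36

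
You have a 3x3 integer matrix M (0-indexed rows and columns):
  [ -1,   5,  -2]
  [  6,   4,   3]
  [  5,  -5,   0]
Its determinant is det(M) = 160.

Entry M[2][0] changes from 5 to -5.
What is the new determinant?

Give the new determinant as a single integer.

det is linear in row 2: changing M[2][0] by delta changes det by delta * cofactor(2,0).
Cofactor C_20 = (-1)^(2+0) * minor(2,0) = 23
Entry delta = -5 - 5 = -10
Det delta = -10 * 23 = -230
New det = 160 + -230 = -70

Answer: -70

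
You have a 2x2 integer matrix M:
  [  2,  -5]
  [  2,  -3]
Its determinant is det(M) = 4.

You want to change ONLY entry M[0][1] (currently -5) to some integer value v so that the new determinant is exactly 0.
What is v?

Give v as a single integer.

det is linear in entry M[0][1]: det = old_det + (v - -5) * C_01
Cofactor C_01 = -2
Want det = 0: 4 + (v - -5) * -2 = 0
  (v - -5) = -4 / -2 = 2
  v = -5 + (2) = -3

Answer: -3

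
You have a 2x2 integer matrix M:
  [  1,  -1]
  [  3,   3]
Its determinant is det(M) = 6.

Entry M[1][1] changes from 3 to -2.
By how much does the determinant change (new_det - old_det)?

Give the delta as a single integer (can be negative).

Answer: -5

Derivation:
Cofactor C_11 = 1
Entry delta = -2 - 3 = -5
Det delta = entry_delta * cofactor = -5 * 1 = -5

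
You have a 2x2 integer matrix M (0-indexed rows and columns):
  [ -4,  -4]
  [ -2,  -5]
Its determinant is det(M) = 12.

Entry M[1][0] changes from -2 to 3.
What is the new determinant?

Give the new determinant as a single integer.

Answer: 32

Derivation:
det is linear in row 1: changing M[1][0] by delta changes det by delta * cofactor(1,0).
Cofactor C_10 = (-1)^(1+0) * minor(1,0) = 4
Entry delta = 3 - -2 = 5
Det delta = 5 * 4 = 20
New det = 12 + 20 = 32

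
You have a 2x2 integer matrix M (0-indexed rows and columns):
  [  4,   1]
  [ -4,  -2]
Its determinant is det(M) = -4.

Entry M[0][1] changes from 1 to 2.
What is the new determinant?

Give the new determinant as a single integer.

Answer: 0

Derivation:
det is linear in row 0: changing M[0][1] by delta changes det by delta * cofactor(0,1).
Cofactor C_01 = (-1)^(0+1) * minor(0,1) = 4
Entry delta = 2 - 1 = 1
Det delta = 1 * 4 = 4
New det = -4 + 4 = 0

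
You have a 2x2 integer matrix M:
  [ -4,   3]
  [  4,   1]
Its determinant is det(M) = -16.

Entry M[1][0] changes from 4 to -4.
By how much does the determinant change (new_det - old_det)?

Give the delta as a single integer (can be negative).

Cofactor C_10 = -3
Entry delta = -4 - 4 = -8
Det delta = entry_delta * cofactor = -8 * -3 = 24

Answer: 24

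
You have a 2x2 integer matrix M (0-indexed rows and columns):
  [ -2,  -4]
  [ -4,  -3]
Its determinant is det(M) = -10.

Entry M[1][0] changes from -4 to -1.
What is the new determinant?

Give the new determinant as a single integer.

det is linear in row 1: changing M[1][0] by delta changes det by delta * cofactor(1,0).
Cofactor C_10 = (-1)^(1+0) * minor(1,0) = 4
Entry delta = -1 - -4 = 3
Det delta = 3 * 4 = 12
New det = -10 + 12 = 2

Answer: 2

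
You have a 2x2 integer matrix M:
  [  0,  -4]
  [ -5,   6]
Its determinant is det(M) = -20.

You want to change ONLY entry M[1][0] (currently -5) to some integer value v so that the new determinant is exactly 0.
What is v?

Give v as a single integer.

det is linear in entry M[1][0]: det = old_det + (v - -5) * C_10
Cofactor C_10 = 4
Want det = 0: -20 + (v - -5) * 4 = 0
  (v - -5) = 20 / 4 = 5
  v = -5 + (5) = 0

Answer: 0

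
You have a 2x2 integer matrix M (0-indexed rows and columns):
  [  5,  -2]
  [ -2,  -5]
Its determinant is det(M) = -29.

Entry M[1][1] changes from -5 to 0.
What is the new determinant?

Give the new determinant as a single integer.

Answer: -4

Derivation:
det is linear in row 1: changing M[1][1] by delta changes det by delta * cofactor(1,1).
Cofactor C_11 = (-1)^(1+1) * minor(1,1) = 5
Entry delta = 0 - -5 = 5
Det delta = 5 * 5 = 25
New det = -29 + 25 = -4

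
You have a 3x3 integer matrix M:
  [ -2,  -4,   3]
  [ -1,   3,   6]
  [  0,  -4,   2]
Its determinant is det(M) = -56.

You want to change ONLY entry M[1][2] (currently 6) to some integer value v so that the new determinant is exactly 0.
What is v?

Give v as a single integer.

det is linear in entry M[1][2]: det = old_det + (v - 6) * C_12
Cofactor C_12 = -8
Want det = 0: -56 + (v - 6) * -8 = 0
  (v - 6) = 56 / -8 = -7
  v = 6 + (-7) = -1

Answer: -1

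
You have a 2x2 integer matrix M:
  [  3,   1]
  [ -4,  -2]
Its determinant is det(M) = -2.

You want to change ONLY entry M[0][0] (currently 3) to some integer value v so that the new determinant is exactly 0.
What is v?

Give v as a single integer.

Answer: 2

Derivation:
det is linear in entry M[0][0]: det = old_det + (v - 3) * C_00
Cofactor C_00 = -2
Want det = 0: -2 + (v - 3) * -2 = 0
  (v - 3) = 2 / -2 = -1
  v = 3 + (-1) = 2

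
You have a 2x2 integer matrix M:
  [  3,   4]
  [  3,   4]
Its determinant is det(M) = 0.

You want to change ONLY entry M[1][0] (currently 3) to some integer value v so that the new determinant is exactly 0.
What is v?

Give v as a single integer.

Answer: 3

Derivation:
det is linear in entry M[1][0]: det = old_det + (v - 3) * C_10
Cofactor C_10 = -4
Want det = 0: 0 + (v - 3) * -4 = 0
  (v - 3) = 0 / -4 = 0
  v = 3 + (0) = 3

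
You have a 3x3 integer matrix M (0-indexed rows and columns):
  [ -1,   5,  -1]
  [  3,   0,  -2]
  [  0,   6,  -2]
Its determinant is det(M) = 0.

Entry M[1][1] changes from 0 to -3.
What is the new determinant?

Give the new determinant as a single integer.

det is linear in row 1: changing M[1][1] by delta changes det by delta * cofactor(1,1).
Cofactor C_11 = (-1)^(1+1) * minor(1,1) = 2
Entry delta = -3 - 0 = -3
Det delta = -3 * 2 = -6
New det = 0 + -6 = -6

Answer: -6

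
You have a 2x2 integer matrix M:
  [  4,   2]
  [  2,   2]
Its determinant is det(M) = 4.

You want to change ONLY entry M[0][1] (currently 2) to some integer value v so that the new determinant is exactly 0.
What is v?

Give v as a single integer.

Answer: 4

Derivation:
det is linear in entry M[0][1]: det = old_det + (v - 2) * C_01
Cofactor C_01 = -2
Want det = 0: 4 + (v - 2) * -2 = 0
  (v - 2) = -4 / -2 = 2
  v = 2 + (2) = 4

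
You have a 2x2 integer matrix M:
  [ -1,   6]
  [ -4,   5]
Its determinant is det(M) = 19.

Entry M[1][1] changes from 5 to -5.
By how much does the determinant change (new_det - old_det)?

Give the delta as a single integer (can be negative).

Cofactor C_11 = -1
Entry delta = -5 - 5 = -10
Det delta = entry_delta * cofactor = -10 * -1 = 10

Answer: 10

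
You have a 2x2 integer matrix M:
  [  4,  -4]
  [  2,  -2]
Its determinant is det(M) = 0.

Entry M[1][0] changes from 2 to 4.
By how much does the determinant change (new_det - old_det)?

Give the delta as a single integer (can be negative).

Answer: 8

Derivation:
Cofactor C_10 = 4
Entry delta = 4 - 2 = 2
Det delta = entry_delta * cofactor = 2 * 4 = 8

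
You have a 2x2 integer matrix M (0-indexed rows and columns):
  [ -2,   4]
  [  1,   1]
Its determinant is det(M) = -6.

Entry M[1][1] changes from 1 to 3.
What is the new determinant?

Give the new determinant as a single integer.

det is linear in row 1: changing M[1][1] by delta changes det by delta * cofactor(1,1).
Cofactor C_11 = (-1)^(1+1) * minor(1,1) = -2
Entry delta = 3 - 1 = 2
Det delta = 2 * -2 = -4
New det = -6 + -4 = -10

Answer: -10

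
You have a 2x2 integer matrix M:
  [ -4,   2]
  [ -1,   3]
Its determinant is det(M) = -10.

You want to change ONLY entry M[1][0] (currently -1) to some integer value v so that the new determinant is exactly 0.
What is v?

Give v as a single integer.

Answer: -6

Derivation:
det is linear in entry M[1][0]: det = old_det + (v - -1) * C_10
Cofactor C_10 = -2
Want det = 0: -10 + (v - -1) * -2 = 0
  (v - -1) = 10 / -2 = -5
  v = -1 + (-5) = -6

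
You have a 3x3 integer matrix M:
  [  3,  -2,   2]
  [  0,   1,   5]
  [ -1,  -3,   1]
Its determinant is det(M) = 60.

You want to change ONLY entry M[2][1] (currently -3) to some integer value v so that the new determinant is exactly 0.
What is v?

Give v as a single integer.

Answer: 1

Derivation:
det is linear in entry M[2][1]: det = old_det + (v - -3) * C_21
Cofactor C_21 = -15
Want det = 0: 60 + (v - -3) * -15 = 0
  (v - -3) = -60 / -15 = 4
  v = -3 + (4) = 1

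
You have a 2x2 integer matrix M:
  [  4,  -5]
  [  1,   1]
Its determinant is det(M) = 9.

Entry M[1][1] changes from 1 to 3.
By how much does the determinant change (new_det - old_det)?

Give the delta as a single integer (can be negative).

Cofactor C_11 = 4
Entry delta = 3 - 1 = 2
Det delta = entry_delta * cofactor = 2 * 4 = 8

Answer: 8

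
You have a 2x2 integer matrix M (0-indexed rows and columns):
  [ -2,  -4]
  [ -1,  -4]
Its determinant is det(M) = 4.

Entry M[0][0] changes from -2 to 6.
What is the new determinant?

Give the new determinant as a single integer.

Answer: -28

Derivation:
det is linear in row 0: changing M[0][0] by delta changes det by delta * cofactor(0,0).
Cofactor C_00 = (-1)^(0+0) * minor(0,0) = -4
Entry delta = 6 - -2 = 8
Det delta = 8 * -4 = -32
New det = 4 + -32 = -28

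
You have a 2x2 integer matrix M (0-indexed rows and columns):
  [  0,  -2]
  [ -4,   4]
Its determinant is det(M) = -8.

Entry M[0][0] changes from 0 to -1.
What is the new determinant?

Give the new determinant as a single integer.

det is linear in row 0: changing M[0][0] by delta changes det by delta * cofactor(0,0).
Cofactor C_00 = (-1)^(0+0) * minor(0,0) = 4
Entry delta = -1 - 0 = -1
Det delta = -1 * 4 = -4
New det = -8 + -4 = -12

Answer: -12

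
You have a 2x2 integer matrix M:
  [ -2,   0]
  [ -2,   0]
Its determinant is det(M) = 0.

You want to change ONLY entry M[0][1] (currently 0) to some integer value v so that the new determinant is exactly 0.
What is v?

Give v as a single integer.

Answer: 0

Derivation:
det is linear in entry M[0][1]: det = old_det + (v - 0) * C_01
Cofactor C_01 = 2
Want det = 0: 0 + (v - 0) * 2 = 0
  (v - 0) = 0 / 2 = 0
  v = 0 + (0) = 0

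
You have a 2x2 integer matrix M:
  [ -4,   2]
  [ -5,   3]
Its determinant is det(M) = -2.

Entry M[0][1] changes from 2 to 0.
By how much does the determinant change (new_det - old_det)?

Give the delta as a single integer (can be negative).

Answer: -10

Derivation:
Cofactor C_01 = 5
Entry delta = 0 - 2 = -2
Det delta = entry_delta * cofactor = -2 * 5 = -10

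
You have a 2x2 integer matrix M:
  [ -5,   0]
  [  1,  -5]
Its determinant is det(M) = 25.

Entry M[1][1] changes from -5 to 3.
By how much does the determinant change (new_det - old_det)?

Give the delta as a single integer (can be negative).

Cofactor C_11 = -5
Entry delta = 3 - -5 = 8
Det delta = entry_delta * cofactor = 8 * -5 = -40

Answer: -40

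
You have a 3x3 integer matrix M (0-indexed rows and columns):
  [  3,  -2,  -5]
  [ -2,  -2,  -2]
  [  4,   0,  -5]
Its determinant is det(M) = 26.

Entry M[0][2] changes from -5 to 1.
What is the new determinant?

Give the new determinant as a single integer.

det is linear in row 0: changing M[0][2] by delta changes det by delta * cofactor(0,2).
Cofactor C_02 = (-1)^(0+2) * minor(0,2) = 8
Entry delta = 1 - -5 = 6
Det delta = 6 * 8 = 48
New det = 26 + 48 = 74

Answer: 74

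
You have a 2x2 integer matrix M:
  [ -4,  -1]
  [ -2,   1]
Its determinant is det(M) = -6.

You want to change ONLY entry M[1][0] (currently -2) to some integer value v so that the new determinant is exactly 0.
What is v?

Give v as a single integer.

det is linear in entry M[1][0]: det = old_det + (v - -2) * C_10
Cofactor C_10 = 1
Want det = 0: -6 + (v - -2) * 1 = 0
  (v - -2) = 6 / 1 = 6
  v = -2 + (6) = 4

Answer: 4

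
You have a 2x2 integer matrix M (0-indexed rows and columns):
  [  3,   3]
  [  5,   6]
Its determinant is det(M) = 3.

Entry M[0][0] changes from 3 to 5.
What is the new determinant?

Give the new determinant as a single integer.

det is linear in row 0: changing M[0][0] by delta changes det by delta * cofactor(0,0).
Cofactor C_00 = (-1)^(0+0) * minor(0,0) = 6
Entry delta = 5 - 3 = 2
Det delta = 2 * 6 = 12
New det = 3 + 12 = 15

Answer: 15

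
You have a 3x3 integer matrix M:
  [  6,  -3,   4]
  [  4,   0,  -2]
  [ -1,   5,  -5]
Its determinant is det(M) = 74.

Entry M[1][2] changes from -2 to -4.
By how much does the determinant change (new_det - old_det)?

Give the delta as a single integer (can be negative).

Answer: 54

Derivation:
Cofactor C_12 = -27
Entry delta = -4 - -2 = -2
Det delta = entry_delta * cofactor = -2 * -27 = 54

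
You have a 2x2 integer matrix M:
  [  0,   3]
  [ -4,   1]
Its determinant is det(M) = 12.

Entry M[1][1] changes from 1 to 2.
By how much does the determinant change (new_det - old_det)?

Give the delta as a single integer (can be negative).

Cofactor C_11 = 0
Entry delta = 2 - 1 = 1
Det delta = entry_delta * cofactor = 1 * 0 = 0

Answer: 0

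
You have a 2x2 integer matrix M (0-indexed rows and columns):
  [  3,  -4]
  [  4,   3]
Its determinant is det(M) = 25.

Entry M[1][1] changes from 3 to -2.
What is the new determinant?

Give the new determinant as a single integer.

det is linear in row 1: changing M[1][1] by delta changes det by delta * cofactor(1,1).
Cofactor C_11 = (-1)^(1+1) * minor(1,1) = 3
Entry delta = -2 - 3 = -5
Det delta = -5 * 3 = -15
New det = 25 + -15 = 10

Answer: 10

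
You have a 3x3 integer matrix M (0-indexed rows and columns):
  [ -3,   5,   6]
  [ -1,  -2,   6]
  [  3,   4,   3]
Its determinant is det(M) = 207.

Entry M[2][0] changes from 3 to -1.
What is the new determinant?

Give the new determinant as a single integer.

det is linear in row 2: changing M[2][0] by delta changes det by delta * cofactor(2,0).
Cofactor C_20 = (-1)^(2+0) * minor(2,0) = 42
Entry delta = -1 - 3 = -4
Det delta = -4 * 42 = -168
New det = 207 + -168 = 39

Answer: 39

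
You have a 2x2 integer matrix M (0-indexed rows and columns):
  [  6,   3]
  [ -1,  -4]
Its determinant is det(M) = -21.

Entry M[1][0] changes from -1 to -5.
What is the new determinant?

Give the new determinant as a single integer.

Answer: -9

Derivation:
det is linear in row 1: changing M[1][0] by delta changes det by delta * cofactor(1,0).
Cofactor C_10 = (-1)^(1+0) * minor(1,0) = -3
Entry delta = -5 - -1 = -4
Det delta = -4 * -3 = 12
New det = -21 + 12 = -9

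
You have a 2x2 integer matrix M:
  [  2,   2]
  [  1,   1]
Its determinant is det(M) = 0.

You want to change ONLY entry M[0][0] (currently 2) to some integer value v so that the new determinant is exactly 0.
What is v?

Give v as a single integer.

det is linear in entry M[0][0]: det = old_det + (v - 2) * C_00
Cofactor C_00 = 1
Want det = 0: 0 + (v - 2) * 1 = 0
  (v - 2) = 0 / 1 = 0
  v = 2 + (0) = 2

Answer: 2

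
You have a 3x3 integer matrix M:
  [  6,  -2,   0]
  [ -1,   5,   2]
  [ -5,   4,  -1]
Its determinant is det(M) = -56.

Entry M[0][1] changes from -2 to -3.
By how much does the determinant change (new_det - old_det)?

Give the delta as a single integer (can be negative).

Answer: 11

Derivation:
Cofactor C_01 = -11
Entry delta = -3 - -2 = -1
Det delta = entry_delta * cofactor = -1 * -11 = 11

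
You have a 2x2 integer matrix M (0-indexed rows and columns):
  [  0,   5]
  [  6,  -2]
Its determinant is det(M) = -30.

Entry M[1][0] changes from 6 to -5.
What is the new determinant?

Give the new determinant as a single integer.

det is linear in row 1: changing M[1][0] by delta changes det by delta * cofactor(1,0).
Cofactor C_10 = (-1)^(1+0) * minor(1,0) = -5
Entry delta = -5 - 6 = -11
Det delta = -11 * -5 = 55
New det = -30 + 55 = 25

Answer: 25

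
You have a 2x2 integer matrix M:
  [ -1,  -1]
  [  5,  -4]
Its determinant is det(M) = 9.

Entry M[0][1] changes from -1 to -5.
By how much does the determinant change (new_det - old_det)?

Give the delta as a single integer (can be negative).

Answer: 20

Derivation:
Cofactor C_01 = -5
Entry delta = -5 - -1 = -4
Det delta = entry_delta * cofactor = -4 * -5 = 20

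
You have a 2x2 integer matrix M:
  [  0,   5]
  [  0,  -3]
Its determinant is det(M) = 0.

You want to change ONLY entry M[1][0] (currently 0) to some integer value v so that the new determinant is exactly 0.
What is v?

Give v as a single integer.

det is linear in entry M[1][0]: det = old_det + (v - 0) * C_10
Cofactor C_10 = -5
Want det = 0: 0 + (v - 0) * -5 = 0
  (v - 0) = 0 / -5 = 0
  v = 0 + (0) = 0

Answer: 0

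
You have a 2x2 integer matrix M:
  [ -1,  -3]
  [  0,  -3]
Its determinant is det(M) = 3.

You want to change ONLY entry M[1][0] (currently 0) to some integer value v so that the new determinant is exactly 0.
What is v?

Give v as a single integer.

det is linear in entry M[1][0]: det = old_det + (v - 0) * C_10
Cofactor C_10 = 3
Want det = 0: 3 + (v - 0) * 3 = 0
  (v - 0) = -3 / 3 = -1
  v = 0 + (-1) = -1

Answer: -1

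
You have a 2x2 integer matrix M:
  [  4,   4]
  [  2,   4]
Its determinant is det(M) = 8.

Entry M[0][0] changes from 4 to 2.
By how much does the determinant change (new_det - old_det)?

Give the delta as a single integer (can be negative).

Cofactor C_00 = 4
Entry delta = 2 - 4 = -2
Det delta = entry_delta * cofactor = -2 * 4 = -8

Answer: -8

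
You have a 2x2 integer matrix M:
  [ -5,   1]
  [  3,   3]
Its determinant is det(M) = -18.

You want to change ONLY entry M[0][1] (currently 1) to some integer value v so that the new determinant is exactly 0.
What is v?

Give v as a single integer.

Answer: -5

Derivation:
det is linear in entry M[0][1]: det = old_det + (v - 1) * C_01
Cofactor C_01 = -3
Want det = 0: -18 + (v - 1) * -3 = 0
  (v - 1) = 18 / -3 = -6
  v = 1 + (-6) = -5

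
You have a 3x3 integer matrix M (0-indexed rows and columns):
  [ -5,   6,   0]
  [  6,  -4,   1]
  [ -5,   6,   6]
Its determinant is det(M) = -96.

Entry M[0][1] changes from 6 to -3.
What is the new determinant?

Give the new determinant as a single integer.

det is linear in row 0: changing M[0][1] by delta changes det by delta * cofactor(0,1).
Cofactor C_01 = (-1)^(0+1) * minor(0,1) = -41
Entry delta = -3 - 6 = -9
Det delta = -9 * -41 = 369
New det = -96 + 369 = 273

Answer: 273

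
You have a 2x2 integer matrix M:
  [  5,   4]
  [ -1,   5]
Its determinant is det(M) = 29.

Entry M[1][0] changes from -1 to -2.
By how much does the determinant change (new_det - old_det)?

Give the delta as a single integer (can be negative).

Answer: 4

Derivation:
Cofactor C_10 = -4
Entry delta = -2 - -1 = -1
Det delta = entry_delta * cofactor = -1 * -4 = 4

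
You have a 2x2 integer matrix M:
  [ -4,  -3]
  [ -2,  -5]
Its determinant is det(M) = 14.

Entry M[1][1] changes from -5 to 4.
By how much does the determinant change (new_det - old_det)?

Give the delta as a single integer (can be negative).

Cofactor C_11 = -4
Entry delta = 4 - -5 = 9
Det delta = entry_delta * cofactor = 9 * -4 = -36

Answer: -36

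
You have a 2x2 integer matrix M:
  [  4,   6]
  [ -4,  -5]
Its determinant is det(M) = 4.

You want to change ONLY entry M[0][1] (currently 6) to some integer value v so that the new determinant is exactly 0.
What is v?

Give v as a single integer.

Answer: 5

Derivation:
det is linear in entry M[0][1]: det = old_det + (v - 6) * C_01
Cofactor C_01 = 4
Want det = 0: 4 + (v - 6) * 4 = 0
  (v - 6) = -4 / 4 = -1
  v = 6 + (-1) = 5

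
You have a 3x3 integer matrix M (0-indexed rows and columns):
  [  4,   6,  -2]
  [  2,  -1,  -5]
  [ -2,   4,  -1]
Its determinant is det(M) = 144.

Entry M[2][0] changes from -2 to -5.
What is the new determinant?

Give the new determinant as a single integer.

Answer: 240

Derivation:
det is linear in row 2: changing M[2][0] by delta changes det by delta * cofactor(2,0).
Cofactor C_20 = (-1)^(2+0) * minor(2,0) = -32
Entry delta = -5 - -2 = -3
Det delta = -3 * -32 = 96
New det = 144 + 96 = 240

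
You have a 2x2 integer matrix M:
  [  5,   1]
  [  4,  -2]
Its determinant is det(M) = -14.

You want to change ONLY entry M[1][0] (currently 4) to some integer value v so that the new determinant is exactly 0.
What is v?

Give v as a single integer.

Answer: -10

Derivation:
det is linear in entry M[1][0]: det = old_det + (v - 4) * C_10
Cofactor C_10 = -1
Want det = 0: -14 + (v - 4) * -1 = 0
  (v - 4) = 14 / -1 = -14
  v = 4 + (-14) = -10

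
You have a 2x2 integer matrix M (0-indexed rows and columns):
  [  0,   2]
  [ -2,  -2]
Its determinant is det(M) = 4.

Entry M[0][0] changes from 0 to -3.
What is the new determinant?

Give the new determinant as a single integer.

det is linear in row 0: changing M[0][0] by delta changes det by delta * cofactor(0,0).
Cofactor C_00 = (-1)^(0+0) * minor(0,0) = -2
Entry delta = -3 - 0 = -3
Det delta = -3 * -2 = 6
New det = 4 + 6 = 10

Answer: 10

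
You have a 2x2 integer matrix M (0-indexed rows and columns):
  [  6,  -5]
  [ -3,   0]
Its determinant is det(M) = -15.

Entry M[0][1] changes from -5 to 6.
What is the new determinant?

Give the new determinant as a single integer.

det is linear in row 0: changing M[0][1] by delta changes det by delta * cofactor(0,1).
Cofactor C_01 = (-1)^(0+1) * minor(0,1) = 3
Entry delta = 6 - -5 = 11
Det delta = 11 * 3 = 33
New det = -15 + 33 = 18

Answer: 18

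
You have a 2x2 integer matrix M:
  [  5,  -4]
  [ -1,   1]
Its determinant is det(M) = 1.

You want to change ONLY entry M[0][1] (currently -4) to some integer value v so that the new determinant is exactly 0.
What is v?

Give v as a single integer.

Answer: -5

Derivation:
det is linear in entry M[0][1]: det = old_det + (v - -4) * C_01
Cofactor C_01 = 1
Want det = 0: 1 + (v - -4) * 1 = 0
  (v - -4) = -1 / 1 = -1
  v = -4 + (-1) = -5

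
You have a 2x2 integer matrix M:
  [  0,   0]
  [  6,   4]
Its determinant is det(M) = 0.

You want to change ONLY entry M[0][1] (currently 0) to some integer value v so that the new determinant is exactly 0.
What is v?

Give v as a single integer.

Answer: 0

Derivation:
det is linear in entry M[0][1]: det = old_det + (v - 0) * C_01
Cofactor C_01 = -6
Want det = 0: 0 + (v - 0) * -6 = 0
  (v - 0) = 0 / -6 = 0
  v = 0 + (0) = 0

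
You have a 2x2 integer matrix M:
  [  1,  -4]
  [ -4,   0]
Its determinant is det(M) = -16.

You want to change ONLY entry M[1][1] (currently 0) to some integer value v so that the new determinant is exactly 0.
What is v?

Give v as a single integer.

Answer: 16

Derivation:
det is linear in entry M[1][1]: det = old_det + (v - 0) * C_11
Cofactor C_11 = 1
Want det = 0: -16 + (v - 0) * 1 = 0
  (v - 0) = 16 / 1 = 16
  v = 0 + (16) = 16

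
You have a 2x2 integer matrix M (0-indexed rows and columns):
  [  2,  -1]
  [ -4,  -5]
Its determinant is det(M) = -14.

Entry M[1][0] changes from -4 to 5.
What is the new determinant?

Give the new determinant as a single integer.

det is linear in row 1: changing M[1][0] by delta changes det by delta * cofactor(1,0).
Cofactor C_10 = (-1)^(1+0) * minor(1,0) = 1
Entry delta = 5 - -4 = 9
Det delta = 9 * 1 = 9
New det = -14 + 9 = -5

Answer: -5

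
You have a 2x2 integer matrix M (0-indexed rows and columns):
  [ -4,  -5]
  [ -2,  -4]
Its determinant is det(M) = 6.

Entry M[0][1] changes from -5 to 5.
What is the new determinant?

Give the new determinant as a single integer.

Answer: 26

Derivation:
det is linear in row 0: changing M[0][1] by delta changes det by delta * cofactor(0,1).
Cofactor C_01 = (-1)^(0+1) * minor(0,1) = 2
Entry delta = 5 - -5 = 10
Det delta = 10 * 2 = 20
New det = 6 + 20 = 26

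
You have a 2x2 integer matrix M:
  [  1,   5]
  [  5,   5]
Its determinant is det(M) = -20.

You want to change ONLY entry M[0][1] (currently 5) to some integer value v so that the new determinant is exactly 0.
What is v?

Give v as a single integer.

det is linear in entry M[0][1]: det = old_det + (v - 5) * C_01
Cofactor C_01 = -5
Want det = 0: -20 + (v - 5) * -5 = 0
  (v - 5) = 20 / -5 = -4
  v = 5 + (-4) = 1

Answer: 1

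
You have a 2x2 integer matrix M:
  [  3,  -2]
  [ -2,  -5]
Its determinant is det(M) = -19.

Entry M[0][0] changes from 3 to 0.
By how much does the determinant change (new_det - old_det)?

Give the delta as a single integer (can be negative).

Answer: 15

Derivation:
Cofactor C_00 = -5
Entry delta = 0 - 3 = -3
Det delta = entry_delta * cofactor = -3 * -5 = 15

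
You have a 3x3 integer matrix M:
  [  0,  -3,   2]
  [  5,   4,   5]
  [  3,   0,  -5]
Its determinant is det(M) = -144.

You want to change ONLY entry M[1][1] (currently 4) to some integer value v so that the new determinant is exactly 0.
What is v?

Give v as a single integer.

Answer: -20

Derivation:
det is linear in entry M[1][1]: det = old_det + (v - 4) * C_11
Cofactor C_11 = -6
Want det = 0: -144 + (v - 4) * -6 = 0
  (v - 4) = 144 / -6 = -24
  v = 4 + (-24) = -20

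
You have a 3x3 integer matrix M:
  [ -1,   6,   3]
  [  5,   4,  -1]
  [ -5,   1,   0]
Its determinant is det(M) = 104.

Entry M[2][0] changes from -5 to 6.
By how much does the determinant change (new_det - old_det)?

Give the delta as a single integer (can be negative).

Cofactor C_20 = -18
Entry delta = 6 - -5 = 11
Det delta = entry_delta * cofactor = 11 * -18 = -198

Answer: -198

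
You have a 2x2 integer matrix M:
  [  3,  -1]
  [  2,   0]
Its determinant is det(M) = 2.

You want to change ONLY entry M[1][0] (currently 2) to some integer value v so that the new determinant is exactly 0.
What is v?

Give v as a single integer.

Answer: 0

Derivation:
det is linear in entry M[1][0]: det = old_det + (v - 2) * C_10
Cofactor C_10 = 1
Want det = 0: 2 + (v - 2) * 1 = 0
  (v - 2) = -2 / 1 = -2
  v = 2 + (-2) = 0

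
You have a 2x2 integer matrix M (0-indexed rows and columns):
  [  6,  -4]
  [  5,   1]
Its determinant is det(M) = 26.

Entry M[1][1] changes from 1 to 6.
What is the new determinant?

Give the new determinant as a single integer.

Answer: 56

Derivation:
det is linear in row 1: changing M[1][1] by delta changes det by delta * cofactor(1,1).
Cofactor C_11 = (-1)^(1+1) * minor(1,1) = 6
Entry delta = 6 - 1 = 5
Det delta = 5 * 6 = 30
New det = 26 + 30 = 56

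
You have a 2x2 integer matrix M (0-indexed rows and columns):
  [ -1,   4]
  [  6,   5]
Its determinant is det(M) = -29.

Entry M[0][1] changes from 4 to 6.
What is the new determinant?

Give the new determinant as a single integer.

Answer: -41

Derivation:
det is linear in row 0: changing M[0][1] by delta changes det by delta * cofactor(0,1).
Cofactor C_01 = (-1)^(0+1) * minor(0,1) = -6
Entry delta = 6 - 4 = 2
Det delta = 2 * -6 = -12
New det = -29 + -12 = -41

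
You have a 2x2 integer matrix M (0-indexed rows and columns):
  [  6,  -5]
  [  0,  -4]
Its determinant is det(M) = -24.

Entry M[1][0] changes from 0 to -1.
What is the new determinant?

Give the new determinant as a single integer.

det is linear in row 1: changing M[1][0] by delta changes det by delta * cofactor(1,0).
Cofactor C_10 = (-1)^(1+0) * minor(1,0) = 5
Entry delta = -1 - 0 = -1
Det delta = -1 * 5 = -5
New det = -24 + -5 = -29

Answer: -29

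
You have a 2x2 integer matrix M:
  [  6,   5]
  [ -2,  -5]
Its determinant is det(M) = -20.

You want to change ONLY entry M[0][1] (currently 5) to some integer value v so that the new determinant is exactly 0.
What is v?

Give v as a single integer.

det is linear in entry M[0][1]: det = old_det + (v - 5) * C_01
Cofactor C_01 = 2
Want det = 0: -20 + (v - 5) * 2 = 0
  (v - 5) = 20 / 2 = 10
  v = 5 + (10) = 15

Answer: 15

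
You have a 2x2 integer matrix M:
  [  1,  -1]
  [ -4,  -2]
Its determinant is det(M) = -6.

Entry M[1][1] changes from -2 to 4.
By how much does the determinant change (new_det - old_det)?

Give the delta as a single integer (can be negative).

Answer: 6

Derivation:
Cofactor C_11 = 1
Entry delta = 4 - -2 = 6
Det delta = entry_delta * cofactor = 6 * 1 = 6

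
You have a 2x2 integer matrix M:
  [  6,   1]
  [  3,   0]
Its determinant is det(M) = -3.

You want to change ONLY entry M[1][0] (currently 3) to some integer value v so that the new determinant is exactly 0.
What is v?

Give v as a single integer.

det is linear in entry M[1][0]: det = old_det + (v - 3) * C_10
Cofactor C_10 = -1
Want det = 0: -3 + (v - 3) * -1 = 0
  (v - 3) = 3 / -1 = -3
  v = 3 + (-3) = 0

Answer: 0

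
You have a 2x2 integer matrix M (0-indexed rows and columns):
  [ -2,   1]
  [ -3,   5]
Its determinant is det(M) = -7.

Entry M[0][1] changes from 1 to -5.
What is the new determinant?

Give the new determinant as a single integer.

Answer: -25

Derivation:
det is linear in row 0: changing M[0][1] by delta changes det by delta * cofactor(0,1).
Cofactor C_01 = (-1)^(0+1) * minor(0,1) = 3
Entry delta = -5 - 1 = -6
Det delta = -6 * 3 = -18
New det = -7 + -18 = -25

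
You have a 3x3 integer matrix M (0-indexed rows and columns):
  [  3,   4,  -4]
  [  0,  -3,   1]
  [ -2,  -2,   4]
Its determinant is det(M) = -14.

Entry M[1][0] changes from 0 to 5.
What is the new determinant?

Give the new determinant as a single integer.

Answer: -54

Derivation:
det is linear in row 1: changing M[1][0] by delta changes det by delta * cofactor(1,0).
Cofactor C_10 = (-1)^(1+0) * minor(1,0) = -8
Entry delta = 5 - 0 = 5
Det delta = 5 * -8 = -40
New det = -14 + -40 = -54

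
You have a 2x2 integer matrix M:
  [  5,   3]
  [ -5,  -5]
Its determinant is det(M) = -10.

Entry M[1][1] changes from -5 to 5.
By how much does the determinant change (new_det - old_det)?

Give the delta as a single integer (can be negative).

Cofactor C_11 = 5
Entry delta = 5 - -5 = 10
Det delta = entry_delta * cofactor = 10 * 5 = 50

Answer: 50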